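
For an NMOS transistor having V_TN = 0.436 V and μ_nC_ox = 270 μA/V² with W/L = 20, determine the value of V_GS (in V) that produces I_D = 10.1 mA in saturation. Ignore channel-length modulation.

k_n = μ_nC_ox · (W/L) = 5.4 mA/V².
In saturation I_D = ½ k_n (V_GS − V_TN)², so V_GS − V_TN = √(2 I_D / k_n) = √(2 × 10.1 / 5.4) = 1.93 V.
V_GS = 0.436 + 1.93 = 2.37 V.

V_GS = 2.37 V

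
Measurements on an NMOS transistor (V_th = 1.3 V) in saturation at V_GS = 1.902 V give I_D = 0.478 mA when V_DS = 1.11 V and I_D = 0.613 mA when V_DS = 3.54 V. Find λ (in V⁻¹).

With V_GS fixed, I_D ∝ (1 + λ V_DS) in saturation, so I_D2/I_D1 = (1 + λ V_DS2)/(1 + λ V_DS1).
0.613/0.478 = 1.282 = (1 + 3.54 λ)/(1 + 1.11 λ).
Solving: λ (I_D1 V_DS2 − I_D2 V_DS1) = I_D2 − I_D1, so λ = (0.613 − 0.478) / (0.478 × 3.54 − 0.613 × 1.11) = 0.135 / 1.01 = 0.133 V⁻¹.

λ = 0.133 V⁻¹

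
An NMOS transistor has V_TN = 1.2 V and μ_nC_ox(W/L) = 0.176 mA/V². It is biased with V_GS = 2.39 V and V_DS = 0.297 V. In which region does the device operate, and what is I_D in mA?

V_ov = V_GS − V_TN = 2.39 − 1.2 = 1.19 V.
Since V_DS = 0.297 V < V_ov = 1.19 V, the device is in the triode region.
I_D = k_n [V_ov · V_DS − ½ V_DS²] = 0.176 × [1.19 × 0.297 − 0.5 × 0.297²] = 0.0544 mA.

Triode; I_D = 0.0544 mA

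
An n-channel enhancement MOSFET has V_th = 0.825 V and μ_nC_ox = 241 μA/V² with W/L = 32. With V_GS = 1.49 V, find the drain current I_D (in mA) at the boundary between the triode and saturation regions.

I_D = 1.71 mA

At the boundary V_DS = V_ov = V_GS − V_th = 1.49 − 0.825 = 0.665 V.
k_n = μ_nC_ox · (W/L) = 7.712 mA/V².
I_D = ½ k_n V_ov² = 0.5 × 7.712 × 0.665² = 1.71 mA.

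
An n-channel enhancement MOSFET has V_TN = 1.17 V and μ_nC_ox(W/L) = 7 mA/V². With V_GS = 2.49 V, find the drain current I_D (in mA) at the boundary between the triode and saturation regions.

At the boundary V_DS = V_ov = V_GS − V_TN = 2.49 − 1.17 = 1.32 V.
I_D = ½ k_n V_ov² = 0.5 × 7 × 1.32² = 6.1 mA.

I_D = 6.10 mA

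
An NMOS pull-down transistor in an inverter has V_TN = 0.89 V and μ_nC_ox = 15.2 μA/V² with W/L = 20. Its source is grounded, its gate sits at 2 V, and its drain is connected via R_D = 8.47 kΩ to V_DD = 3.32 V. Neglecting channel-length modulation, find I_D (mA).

I_D = 0.187 mA

V_GS = V_G = 2 V, so V_ov = 2 − 0.89 = 1.11 V.
k_n = μ_nC_ox · (W/L) = 0.304 mA/V².
Assume saturation: I_D = ½ k_n V_ov² = 0.5 × 0.304 × 1.11² = 0.187 mA, giving V_DS = V_DD − I_D R_D = 3.32 − 0.187 × 8.47 = 1.73 V.
V_DS = 1.73 V ≥ V_ov = 1.11 V, confirming saturation.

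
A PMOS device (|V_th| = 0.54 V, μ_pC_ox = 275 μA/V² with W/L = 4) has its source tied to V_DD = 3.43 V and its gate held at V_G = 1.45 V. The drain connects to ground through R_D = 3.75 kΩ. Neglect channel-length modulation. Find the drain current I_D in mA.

V_SG = V_DD − V_G = 3.43 − 1.45 = 1.98 V, so V_ov = 1.98 − 0.54 = 1.44 V.
k_p = μ_pC_ox · (W/L) = 1.1 mA/V².
Assume saturation: I_D = ½ k_p V_ov² = 0.5 × 1.1 × 1.44² = 1.14 mA, giving V_SD = V_DD − I_D R_D = 3.43 − 1.14 × 3.75 = -0.847 V.
But -0.847 V < V_ov = 1.44 V, so the device is actually in triode.
In triode I_D = k_p[V_ov V_SD − ½ V_SD²] and I_D = (V_DD − V_SD)/R_D. Equating: 2.06 V_SD² − 6.94 V_SD + 3.43 = 0, giving V_SD = 0.602 V (the root below V_ov).
I_D = (3.43 − 0.602) / 3.75 = 0.754 mA.

I_D = 0.754 mA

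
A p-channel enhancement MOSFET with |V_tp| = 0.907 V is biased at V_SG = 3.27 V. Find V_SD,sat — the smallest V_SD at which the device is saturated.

The boundary between triode and saturation is V_SD = V_SG − |V_tp| = V_ov.
V_ov = 3.27 − 0.907 = 2.36 V.

V_SD,sat = 2.36 V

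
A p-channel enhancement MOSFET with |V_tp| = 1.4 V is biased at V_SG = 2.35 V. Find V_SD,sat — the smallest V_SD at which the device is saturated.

V_SD,sat = 0.950 V

The boundary between triode and saturation is V_SD = V_SG − |V_tp| = V_ov.
V_ov = 2.35 − 1.4 = 0.95 V.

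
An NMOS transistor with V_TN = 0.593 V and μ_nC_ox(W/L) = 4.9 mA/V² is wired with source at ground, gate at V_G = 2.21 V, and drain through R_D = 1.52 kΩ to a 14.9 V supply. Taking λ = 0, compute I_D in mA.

V_GS = V_G = 2.21 V, so V_ov = 2.21 − 0.593 = 1.62 V.
Assume saturation: I_D = ½ k_n V_ov² = 0.5 × 4.9 × 1.62² = 6.41 mA, giving V_DS = V_DD − I_D R_D = 14.9 − 6.41 × 1.52 = 5.16 V.
V_DS = 5.16 V ≥ V_ov = 1.62 V, confirming saturation.

I_D = 6.41 mA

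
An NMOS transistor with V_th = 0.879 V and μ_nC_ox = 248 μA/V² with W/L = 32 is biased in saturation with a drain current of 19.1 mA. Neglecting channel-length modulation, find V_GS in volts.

V_GS = 3.07 V

k_n = μ_nC_ox · (W/L) = 7.936 mA/V².
In saturation I_D = ½ k_n (V_GS − V_th)², so V_GS − V_th = √(2 I_D / k_n) = √(2 × 19.1 / 7.936) = 2.19 V.
V_GS = 0.879 + 2.19 = 3.07 V.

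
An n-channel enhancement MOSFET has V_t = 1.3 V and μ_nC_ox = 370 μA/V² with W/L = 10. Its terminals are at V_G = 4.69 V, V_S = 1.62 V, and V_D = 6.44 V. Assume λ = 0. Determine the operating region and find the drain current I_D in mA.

V_GS = V_G − V_S = 4.69 − 1.62 = 3.07 V; V_DS = V_D − V_S = 6.44 − 1.62 = 4.82 V.
k_n = μ_nC_ox · (W/L) = 3.7 mA/V².
V_ov = V_GS − V_t = 3.07 − 1.3 = 1.77 V.
Since V_DS = 4.82 V ≥ V_ov = 1.77 V, the device is in saturation.
I_D = ½ k_n V_ov² = 0.5 × 3.7 × 1.77² = 5.8 mA.

Saturation; I_D = 5.80 mA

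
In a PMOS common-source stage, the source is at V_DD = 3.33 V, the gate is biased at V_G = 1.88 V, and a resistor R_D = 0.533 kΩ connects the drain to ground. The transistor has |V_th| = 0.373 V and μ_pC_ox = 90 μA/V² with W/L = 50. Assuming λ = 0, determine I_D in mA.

I_D = 2.61 mA

V_SG = V_DD − V_G = 3.33 − 1.88 = 1.45 V, so V_ov = 1.45 − 0.373 = 1.08 V.
k_p = μ_pC_ox · (W/L) = 4.5 mA/V².
Assume saturation: I_D = ½ k_p V_ov² = 0.5 × 4.5 × 1.08² = 2.61 mA, giving V_SD = V_DD − I_D R_D = 3.33 − 2.61 × 0.533 = 1.94 V.
V_SD = 1.94 V ≥ V_ov = 1.08 V, confirming saturation.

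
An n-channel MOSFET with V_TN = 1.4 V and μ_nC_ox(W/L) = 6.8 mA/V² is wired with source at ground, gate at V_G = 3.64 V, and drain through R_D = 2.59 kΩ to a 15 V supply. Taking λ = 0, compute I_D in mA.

I_D = 5.63 mA

V_GS = V_G = 3.64 V, so V_ov = 3.64 − 1.4 = 2.24 V.
Assume saturation: I_D = ½ k_n V_ov² = 0.5 × 6.8 × 2.24² = 17.1 mA, giving V_DS = V_DD − I_D R_D = 15 − 17.1 × 2.59 = -29.2 V.
But -29.2 V < V_ov = 2.24 V, so the device is actually in triode.
In triode I_D = k_n[V_ov V_DS − ½ V_DS²] and I_D = (V_DD − V_DS)/R_D. Equating: 8.81 V_DS² − 40.45 V_DS + 15 = 0, giving V_DS = 0.407 V (the root below V_ov).
I_D = (15 − 0.407) / 2.59 = 5.63 mA.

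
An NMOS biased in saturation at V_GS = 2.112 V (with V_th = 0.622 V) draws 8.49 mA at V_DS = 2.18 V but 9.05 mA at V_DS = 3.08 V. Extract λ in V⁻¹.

λ = 0.0872 V⁻¹

With V_GS fixed, I_D ∝ (1 + λ V_DS) in saturation, so I_D2/I_D1 = (1 + λ V_DS2)/(1 + λ V_DS1).
9.05/8.49 = 1.066 = (1 + 3.08 λ)/(1 + 2.18 λ).
Solving: λ (I_D1 V_DS2 − I_D2 V_DS1) = I_D2 − I_D1, so λ = (9.05 − 8.49) / (8.49 × 3.08 − 9.05 × 2.18) = 0.56 / 6.42 = 0.0872 V⁻¹.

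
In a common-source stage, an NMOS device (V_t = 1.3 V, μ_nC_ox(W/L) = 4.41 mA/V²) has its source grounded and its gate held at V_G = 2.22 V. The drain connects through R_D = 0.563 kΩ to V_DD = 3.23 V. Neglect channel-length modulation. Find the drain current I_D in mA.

V_GS = V_G = 2.22 V, so V_ov = 2.22 − 1.3 = 0.92 V.
Assume saturation: I_D = ½ k_n V_ov² = 0.5 × 4.41 × 0.92² = 1.87 mA, giving V_DS = V_DD − I_D R_D = 3.23 − 1.87 × 0.563 = 2.18 V.
V_DS = 2.18 V ≥ V_ov = 0.92 V, confirming saturation.

I_D = 1.87 mA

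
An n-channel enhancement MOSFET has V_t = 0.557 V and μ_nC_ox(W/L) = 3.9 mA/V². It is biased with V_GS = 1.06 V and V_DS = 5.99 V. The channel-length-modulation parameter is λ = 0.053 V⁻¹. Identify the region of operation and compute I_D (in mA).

V_ov = V_GS − V_t = 1.06 − 0.557 = 0.503 V.
Since V_DS = 5.99 V ≥ V_ov = 0.503 V, the device is in saturation.
I_D = ½ k_n V_ov² (1 + λ V_DS) = 0.5 × 3.9 × 0.503² × (1 + 0.053 × 5.99) = 0.65 mA.

Saturation; I_D = 0.650 mA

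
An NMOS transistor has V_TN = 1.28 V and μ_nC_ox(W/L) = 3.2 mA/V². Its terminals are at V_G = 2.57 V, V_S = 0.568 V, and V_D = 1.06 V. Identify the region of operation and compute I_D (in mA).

V_GS = V_G − V_S = 2.57 − 0.568 = 2 V; V_DS = V_D − V_S = 1.06 − 0.568 = 0.492 V.
V_ov = V_GS − V_TN = 2 − 1.28 = 0.722 V.
Since V_DS = 0.492 V < V_ov = 0.722 V, the device is in the triode region.
I_D = k_n [V_ov · V_DS − ½ V_DS²] = 3.2 × [0.722 × 0.492 − 0.5 × 0.492²] = 0.749 mA.

Triode; I_D = 0.749 mA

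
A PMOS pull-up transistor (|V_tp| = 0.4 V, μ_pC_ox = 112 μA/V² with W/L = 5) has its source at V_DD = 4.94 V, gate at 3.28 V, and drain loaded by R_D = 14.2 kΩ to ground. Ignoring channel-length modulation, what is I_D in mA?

I_D = 0.308 mA

V_SG = V_DD − V_G = 4.94 − 3.28 = 1.66 V, so V_ov = 1.66 − 0.4 = 1.26 V.
k_p = μ_pC_ox · (W/L) = 0.56 mA/V².
Assume saturation: I_D = ½ k_p V_ov² = 0.5 × 0.56 × 1.26² = 0.445 mA, giving V_SD = V_DD − I_D R_D = 4.94 − 0.445 × 14.2 = -1.37 V.
But -1.37 V < V_ov = 1.26 V, so the device is actually in triode.
In triode I_D = k_p[V_ov V_SD − ½ V_SD²] and I_D = (V_DD − V_SD)/R_D. Equating: 3.98 V_SD² − 11.02 V_SD + 4.94 = 0, giving V_SD = 0.562 V (the root below V_ov).
I_D = (4.94 − 0.562) / 14.2 = 0.308 mA.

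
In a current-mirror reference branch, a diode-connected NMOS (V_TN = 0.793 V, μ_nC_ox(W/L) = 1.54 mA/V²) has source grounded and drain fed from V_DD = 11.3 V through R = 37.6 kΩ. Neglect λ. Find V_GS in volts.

V_GS = 1.38 V

With gate tied to drain, V_GS = V_DS ≥ V_GS − V_TN, so the device is in saturation.
KCL at the drain: ½ k_n (V_GS − V_TN)² = (V_DD − V_GS)/R.
Let x = V_GS − 0.793. Then 29 x² + x − 10.51 = 0, giving x = 0.585 V (positive root), so V_GS = 1.38 V.
I_D = (V_DD − V_GS)/R = (11.3 − 1.38) / 37.6 = 0.264 mA.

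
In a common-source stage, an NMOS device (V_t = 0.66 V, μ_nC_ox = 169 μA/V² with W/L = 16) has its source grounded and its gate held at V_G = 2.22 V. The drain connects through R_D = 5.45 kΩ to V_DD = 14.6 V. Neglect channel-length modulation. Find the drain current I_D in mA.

I_D = 2.53 mA

V_GS = V_G = 2.22 V, so V_ov = 2.22 − 0.66 = 1.56 V.
k_n = μ_nC_ox · (W/L) = 2.704 mA/V².
Assume saturation: I_D = ½ k_n V_ov² = 0.5 × 2.704 × 1.56² = 3.29 mA, giving V_DS = V_DD − I_D R_D = 14.6 − 3.29 × 5.45 = -3.33 V.
But -3.33 V < V_ov = 1.56 V, so the device is actually in triode.
In triode I_D = k_n[V_ov V_DS − ½ V_DS²] and I_D = (V_DD − V_DS)/R_D. Equating: 7.37 V_DS² − 23.99 V_DS + 14.6 = 0, giving V_DS = 0.81 V (the root below V_ov).
I_D = (14.6 − 0.81) / 5.45 = 2.53 mA.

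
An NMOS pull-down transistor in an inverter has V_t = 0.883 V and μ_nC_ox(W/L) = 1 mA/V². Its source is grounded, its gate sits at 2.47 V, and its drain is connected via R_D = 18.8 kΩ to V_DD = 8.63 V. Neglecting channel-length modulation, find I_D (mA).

I_D = 0.443 mA

V_GS = V_G = 2.47 V, so V_ov = 2.47 − 0.883 = 1.59 V.
Assume saturation: I_D = ½ k_n V_ov² = 0.5 × 1 × 1.59² = 1.26 mA, giving V_DS = V_DD − I_D R_D = 8.63 − 1.26 × 18.8 = -15 V.
But -15 V < V_ov = 1.59 V, so the device is actually in triode.
In triode I_D = k_n[V_ov V_DS − ½ V_DS²] and I_D = (V_DD − V_DS)/R_D. Equating: 9.4 V_DS² − 30.84 V_DS + 8.63 = 0, giving V_DS = 0.309 V (the root below V_ov).
I_D = (8.63 − 0.309) / 18.8 = 0.443 mA.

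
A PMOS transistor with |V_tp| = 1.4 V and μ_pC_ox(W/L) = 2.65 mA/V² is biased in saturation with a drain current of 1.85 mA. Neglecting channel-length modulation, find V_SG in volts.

V_SG = 2.58 V

In saturation I_D = ½ k_p (V_SG − |V_tp|)², so V_SG − |V_tp| = √(2 I_D / k_p) = √(2 × 1.85 / 2.65) = 1.18 V.
V_SG = 1.4 + 1.18 = 2.58 V.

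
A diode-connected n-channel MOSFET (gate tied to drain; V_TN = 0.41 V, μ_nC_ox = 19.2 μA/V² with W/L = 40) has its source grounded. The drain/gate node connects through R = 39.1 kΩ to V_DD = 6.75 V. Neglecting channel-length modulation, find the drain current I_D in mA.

With gate tied to drain, V_GS = V_DS ≥ V_GS − V_TN, so the device is in saturation.
k_n = μ_nC_ox · (W/L) = 0.768 mA/V².
KCL at the drain: ½ k_n (V_GS − V_TN)² = (V_DD − V_GS)/R.
Let x = V_GS − 0.41. Then 15 x² + x − 6.34 = 0, giving x = 0.617 V (positive root), so V_GS = 1.03 V.
I_D = (V_DD − V_GS)/R = (6.75 − 1.03) / 39.1 = 0.146 mA.

I_D = 0.146 mA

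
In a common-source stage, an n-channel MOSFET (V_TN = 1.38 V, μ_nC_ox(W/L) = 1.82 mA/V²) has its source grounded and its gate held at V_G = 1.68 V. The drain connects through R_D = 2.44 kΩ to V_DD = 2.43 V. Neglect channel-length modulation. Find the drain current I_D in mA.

V_GS = V_G = 1.68 V, so V_ov = 1.68 − 1.38 = 0.3 V.
Assume saturation: I_D = ½ k_n V_ov² = 0.5 × 1.82 × 0.3² = 0.0819 mA, giving V_DS = V_DD − I_D R_D = 2.43 − 0.0819 × 2.44 = 2.23 V.
V_DS = 2.23 V ≥ V_ov = 0.3 V, confirming saturation.

I_D = 0.0819 mA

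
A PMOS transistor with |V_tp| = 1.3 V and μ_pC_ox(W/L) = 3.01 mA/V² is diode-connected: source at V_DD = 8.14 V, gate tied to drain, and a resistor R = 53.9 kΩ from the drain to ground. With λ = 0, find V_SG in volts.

V_SG = 1.58 V

With gate tied to drain, V_SG = V_SD ≥ V_SG − |V_tp|, so the device is in saturation.
KCL at the drain: ½ k_p (V_SG − |V_tp|)² = (V_DD − V_SG)/R.
Let x = V_SG − 1.3. Then 81.1 x² + x − 6.84 = 0, giving x = 0.284 V (positive root), so V_SG = 1.58 V.
I_D = (V_DD − V_SG)/R = (8.14 − 1.58) / 53.9 = 0.122 mA.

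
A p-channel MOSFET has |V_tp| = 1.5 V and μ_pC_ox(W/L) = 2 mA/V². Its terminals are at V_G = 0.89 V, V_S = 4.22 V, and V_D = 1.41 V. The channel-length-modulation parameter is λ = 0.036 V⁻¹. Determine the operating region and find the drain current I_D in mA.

V_SG = V_S − V_G = 4.22 − 0.89 = 3.33 V; V_SD = V_S − V_D = 4.22 − 1.41 = 2.81 V.
V_ov = V_SG − |V_tp| = 3.33 − 1.5 = 1.83 V.
Since V_SD = 2.81 V ≥ V_ov = 1.83 V, the device is in saturation.
I_D = ½ k_p V_ov² (1 + λ V_SD) = 0.5 × 2 × 1.83² × (1 + 0.036 × 2.81) = 3.69 mA.

Saturation; I_D = 3.69 mA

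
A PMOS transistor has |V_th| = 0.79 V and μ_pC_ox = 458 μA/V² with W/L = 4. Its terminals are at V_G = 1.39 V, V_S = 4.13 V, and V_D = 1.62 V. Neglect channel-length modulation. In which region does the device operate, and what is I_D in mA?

V_SG = V_S − V_G = 4.13 − 1.39 = 2.74 V; V_SD = V_S − V_D = 4.13 − 1.62 = 2.51 V.
k_p = μ_pC_ox · (W/L) = 1.832 mA/V².
V_ov = V_SG − |V_th| = 2.74 − 0.79 = 1.95 V.
Since V_SD = 2.51 V ≥ V_ov = 1.95 V, the device is in saturation.
I_D = ½ k_p V_ov² = 0.5 × 1.832 × 1.95² = 3.48 mA.

Saturation; I_D = 3.48 mA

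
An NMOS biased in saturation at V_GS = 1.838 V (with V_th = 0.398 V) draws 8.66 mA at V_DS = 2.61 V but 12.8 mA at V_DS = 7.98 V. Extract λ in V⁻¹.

With V_GS fixed, I_D ∝ (1 + λ V_DS) in saturation, so I_D2/I_D1 = (1 + λ V_DS2)/(1 + λ V_DS1).
12.8/8.66 = 1.478 = (1 + 7.98 λ)/(1 + 2.61 λ).
Solving: λ (I_D1 V_DS2 − I_D2 V_DS1) = I_D2 − I_D1, so λ = (12.8 − 8.66) / (8.66 × 7.98 − 12.8 × 2.61) = 4.14 / 35.7 = 0.116 V⁻¹.

λ = 0.116 V⁻¹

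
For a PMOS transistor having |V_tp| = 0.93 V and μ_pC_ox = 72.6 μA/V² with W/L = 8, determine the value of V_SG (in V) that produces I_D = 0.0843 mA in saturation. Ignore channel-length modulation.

V_SG = 1.47 V

k_p = μ_pC_ox · (W/L) = 0.5808 mA/V².
In saturation I_D = ½ k_p (V_SG − |V_tp|)², so V_SG − |V_tp| = √(2 I_D / k_p) = √(2 × 0.0843 / 0.5808) = 0.539 V.
V_SG = 0.93 + 0.539 = 1.47 V.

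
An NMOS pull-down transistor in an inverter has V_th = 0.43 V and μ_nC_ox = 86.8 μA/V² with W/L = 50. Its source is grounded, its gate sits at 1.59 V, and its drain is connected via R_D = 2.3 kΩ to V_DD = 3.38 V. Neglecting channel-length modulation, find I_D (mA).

I_D = 1.34 mA

V_GS = V_G = 1.59 V, so V_ov = 1.59 − 0.43 = 1.16 V.
k_n = μ_nC_ox · (W/L) = 4.34 mA/V².
Assume saturation: I_D = ½ k_n V_ov² = 0.5 × 4.34 × 1.16² = 2.92 mA, giving V_DS = V_DD − I_D R_D = 3.38 − 2.92 × 2.3 = -3.34 V.
But -3.34 V < V_ov = 1.16 V, so the device is actually in triode.
In triode I_D = k_n[V_ov V_DS − ½ V_DS²] and I_D = (V_DD − V_DS)/R_D. Equating: 4.99 V_DS² − 12.58 V_DS + 3.38 = 0, giving V_DS = 0.306 V (the root below V_ov).
I_D = (3.38 − 0.306) / 2.3 = 1.34 mA.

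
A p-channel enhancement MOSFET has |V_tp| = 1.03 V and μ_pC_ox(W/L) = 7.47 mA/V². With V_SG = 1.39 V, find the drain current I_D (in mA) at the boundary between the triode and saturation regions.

At the boundary V_SD = V_ov = V_SG − |V_tp| = 1.39 − 1.03 = 0.36 V.
I_D = ½ k_p V_ov² = 0.5 × 7.47 × 0.36² = 0.484 mA.

I_D = 0.484 mA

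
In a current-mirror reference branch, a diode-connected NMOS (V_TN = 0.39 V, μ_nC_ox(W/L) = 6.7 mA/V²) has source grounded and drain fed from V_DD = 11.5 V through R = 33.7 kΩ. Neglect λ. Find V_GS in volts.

With gate tied to drain, V_GS = V_DS ≥ V_GS − V_TN, so the device is in saturation.
KCL at the drain: ½ k_n (V_GS − V_TN)² = (V_DD − V_GS)/R.
Let x = V_GS − 0.39. Then 113 x² + x − 11.11 = 0, giving x = 0.309 V (positive root), so V_GS = 0.699 V.
I_D = (V_DD − V_GS)/R = (11.5 − 0.699) / 33.7 = 0.32 mA.

V_GS = 0.699 V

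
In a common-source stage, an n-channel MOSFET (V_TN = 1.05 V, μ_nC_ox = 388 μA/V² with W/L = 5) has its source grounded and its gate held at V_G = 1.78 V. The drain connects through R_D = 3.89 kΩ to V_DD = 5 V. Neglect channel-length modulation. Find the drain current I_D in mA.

V_GS = V_G = 1.78 V, so V_ov = 1.78 − 1.05 = 0.73 V.
k_n = μ_nC_ox · (W/L) = 1.94 mA/V².
Assume saturation: I_D = ½ k_n V_ov² = 0.5 × 1.94 × 0.73² = 0.517 mA, giving V_DS = V_DD − I_D R_D = 5 − 0.517 × 3.89 = 2.99 V.
V_DS = 2.99 V ≥ V_ov = 0.73 V, confirming saturation.

I_D = 0.517 mA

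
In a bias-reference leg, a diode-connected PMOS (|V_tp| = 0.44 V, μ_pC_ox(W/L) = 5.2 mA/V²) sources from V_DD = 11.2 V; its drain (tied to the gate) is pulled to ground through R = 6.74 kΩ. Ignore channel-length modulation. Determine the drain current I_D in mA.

With gate tied to drain, V_SG = V_SD ≥ V_SG − |V_tp|, so the device is in saturation.
KCL at the drain: ½ k_p (V_SG − |V_tp|)² = (V_DD − V_SG)/R.
Let x = V_SG − 0.44. Then 17.5 x² + x − 10.76 = 0, giving x = 0.756 V (positive root), so V_SG = 1.2 V.
I_D = (V_DD − V_SG)/R = (11.2 − 1.2) / 6.74 = 1.48 mA.

I_D = 1.48 mA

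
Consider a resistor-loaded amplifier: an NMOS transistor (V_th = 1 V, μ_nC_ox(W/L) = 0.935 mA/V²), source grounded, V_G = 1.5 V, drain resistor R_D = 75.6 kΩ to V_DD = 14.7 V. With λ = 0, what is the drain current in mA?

V_GS = V_G = 1.5 V, so V_ov = 1.5 − 1 = 0.5 V.
Assume saturation: I_D = ½ k_n V_ov² = 0.5 × 0.935 × 0.5² = 0.117 mA, giving V_DS = V_DD − I_D R_D = 14.7 − 0.117 × 75.6 = 5.86 V.
V_DS = 5.86 V ≥ V_ov = 0.5 V, confirming saturation.

I_D = 0.117 mA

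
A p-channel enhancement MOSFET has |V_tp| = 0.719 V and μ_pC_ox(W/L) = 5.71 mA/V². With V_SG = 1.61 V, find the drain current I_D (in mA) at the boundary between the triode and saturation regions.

I_D = 2.27 mA

At the boundary V_SD = V_ov = V_SG − |V_tp| = 1.61 − 0.719 = 0.891 V.
I_D = ½ k_p V_ov² = 0.5 × 5.71 × 0.891² = 2.27 mA.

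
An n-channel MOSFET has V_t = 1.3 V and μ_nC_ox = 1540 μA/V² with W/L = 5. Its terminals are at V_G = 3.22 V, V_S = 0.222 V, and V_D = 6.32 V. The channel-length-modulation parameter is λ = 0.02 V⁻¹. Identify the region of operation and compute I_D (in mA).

V_GS = V_G − V_S = 3.22 − 0.222 = 3 V; V_DS = V_D − V_S = 6.32 − 0.222 = 6.1 V.
k_n = μ_nC_ox · (W/L) = 7.7 mA/V².
V_ov = V_GS − V_t = 3 − 1.3 = 1.7 V.
Since V_DS = 6.1 V ≥ V_ov = 1.7 V, the device is in saturation.
I_D = ½ k_n V_ov² (1 + λ V_DS) = 0.5 × 7.7 × 1.7² × (1 + 0.02 × 6.1) = 12.5 mA.

Saturation; I_D = 12.5 mA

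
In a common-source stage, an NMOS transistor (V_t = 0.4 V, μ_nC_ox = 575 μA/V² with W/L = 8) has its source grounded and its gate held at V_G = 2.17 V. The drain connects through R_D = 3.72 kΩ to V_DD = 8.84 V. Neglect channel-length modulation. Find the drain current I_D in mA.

V_GS = V_G = 2.17 V, so V_ov = 2.17 − 0.4 = 1.77 V.
k_n = μ_nC_ox · (W/L) = 4.6 mA/V².
Assume saturation: I_D = ½ k_n V_ov² = 0.5 × 4.6 × 1.77² = 7.21 mA, giving V_DS = V_DD − I_D R_D = 8.84 − 7.21 × 3.72 = -18 V.
But -18 V < V_ov = 1.77 V, so the device is actually in triode.
In triode I_D = k_n[V_ov V_DS − ½ V_DS²] and I_D = (V_DD − V_DS)/R_D. Equating: 8.56 V_DS² − 31.29 V_DS + 8.84 = 0, giving V_DS = 0.309 V (the root below V_ov).
I_D = (8.84 − 0.309) / 3.72 = 2.29 mA.

I_D = 2.29 mA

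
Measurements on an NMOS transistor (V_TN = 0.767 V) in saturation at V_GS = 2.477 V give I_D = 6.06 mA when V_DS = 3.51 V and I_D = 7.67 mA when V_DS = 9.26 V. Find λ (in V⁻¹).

With V_GS fixed, I_D ∝ (1 + λ V_DS) in saturation, so I_D2/I_D1 = (1 + λ V_DS2)/(1 + λ V_DS1).
7.67/6.06 = 1.266 = (1 + 9.26 λ)/(1 + 3.51 λ).
Solving: λ (I_D1 V_DS2 − I_D2 V_DS1) = I_D2 − I_D1, so λ = (7.67 − 6.06) / (6.06 × 9.26 − 7.67 × 3.51) = 1.61 / 29.2 = 0.0551 V⁻¹.

λ = 0.0551 V⁻¹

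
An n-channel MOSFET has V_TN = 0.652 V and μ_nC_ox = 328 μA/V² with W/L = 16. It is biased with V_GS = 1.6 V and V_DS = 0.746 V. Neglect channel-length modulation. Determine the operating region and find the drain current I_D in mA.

k_n = μ_nC_ox · (W/L) = 5.248 mA/V².
V_ov = V_GS − V_TN = 1.6 − 0.652 = 0.948 V.
Since V_DS = 0.746 V < V_ov = 0.948 V, the device is in the triode region.
I_D = k_n [V_ov · V_DS − ½ V_DS²] = 5.248 × [0.948 × 0.746 − 0.5 × 0.746²] = 2.25 mA.

Triode; I_D = 2.25 mA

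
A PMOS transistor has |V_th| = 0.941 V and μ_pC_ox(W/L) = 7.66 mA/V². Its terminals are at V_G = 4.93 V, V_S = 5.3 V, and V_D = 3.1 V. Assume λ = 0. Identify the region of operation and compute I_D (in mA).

Cutoff; I_D = 0 mA

V_SG = V_S − V_G = 5.3 − 4.93 = 0.37 V; V_SD = V_S − V_D = 5.3 − 3.1 = 2.2 V.
V_SG = 0.37 V < |V_th| = 0.941 V, so the transistor is in cutoff.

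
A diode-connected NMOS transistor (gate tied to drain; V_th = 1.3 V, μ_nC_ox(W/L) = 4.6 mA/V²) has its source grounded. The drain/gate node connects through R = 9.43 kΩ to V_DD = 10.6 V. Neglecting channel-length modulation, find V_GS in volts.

V_GS = 1.93 V

With gate tied to drain, V_GS = V_DS ≥ V_GS − V_th, so the device is in saturation.
KCL at the drain: ½ k_n (V_GS − V_th)² = (V_DD − V_GS)/R.
Let x = V_GS − 1.3. Then 21.7 x² + x − 9.3 = 0, giving x = 0.632 V (positive root), so V_GS = 1.93 V.
I_D = (V_DD − V_GS)/R = (10.6 − 1.93) / 9.43 = 0.919 mA.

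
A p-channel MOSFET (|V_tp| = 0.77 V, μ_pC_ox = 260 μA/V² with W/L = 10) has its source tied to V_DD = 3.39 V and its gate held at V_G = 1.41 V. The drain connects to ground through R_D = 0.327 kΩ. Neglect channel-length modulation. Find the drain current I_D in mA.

V_SG = V_DD − V_G = 3.39 − 1.41 = 1.98 V, so V_ov = 1.98 − 0.77 = 1.21 V.
k_p = μ_pC_ox · (W/L) = 2.6 mA/V².
Assume saturation: I_D = ½ k_p V_ov² = 0.5 × 2.6 × 1.21² = 1.9 mA, giving V_SD = V_DD − I_D R_D = 3.39 − 1.9 × 0.327 = 2.77 V.
V_SD = 2.77 V ≥ V_ov = 1.21 V, confirming saturation.

I_D = 1.90 mA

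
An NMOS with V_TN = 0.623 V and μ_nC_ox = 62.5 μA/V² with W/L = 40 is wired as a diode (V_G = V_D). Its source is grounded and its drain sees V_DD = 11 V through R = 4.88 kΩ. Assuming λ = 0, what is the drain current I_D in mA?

I_D = 1.88 mA

With gate tied to drain, V_GS = V_DS ≥ V_GS − V_TN, so the device is in saturation.
k_n = μ_nC_ox · (W/L) = 2.5 mA/V².
KCL at the drain: ½ k_n (V_GS − V_TN)² = (V_DD − V_GS)/R.
Let x = V_GS − 0.623. Then 6.1 x² + x − 10.38 = 0, giving x = 1.22 V (positive root), so V_GS = 1.85 V.
I_D = (V_DD − V_GS)/R = (11 − 1.85) / 4.88 = 1.88 mA.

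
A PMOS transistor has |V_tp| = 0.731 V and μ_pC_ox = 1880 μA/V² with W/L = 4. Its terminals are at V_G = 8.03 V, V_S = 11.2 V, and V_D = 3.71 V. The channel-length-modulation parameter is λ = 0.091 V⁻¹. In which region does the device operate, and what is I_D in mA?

Saturation; I_D = 37.6 mA

V_SG = V_S − V_G = 11.2 − 8.03 = 3.17 V; V_SD = V_S − V_D = 11.2 − 3.71 = 7.49 V.
k_p = μ_pC_ox · (W/L) = 7.52 mA/V².
V_ov = V_SG − |V_tp| = 3.17 − 0.731 = 2.44 V.
Since V_SD = 7.49 V ≥ V_ov = 2.44 V, the device is in saturation.
I_D = ½ k_p V_ov² (1 + λ V_SD) = 0.5 × 7.52 × 2.44² × (1 + 0.091 × 7.49) = 37.6 mA.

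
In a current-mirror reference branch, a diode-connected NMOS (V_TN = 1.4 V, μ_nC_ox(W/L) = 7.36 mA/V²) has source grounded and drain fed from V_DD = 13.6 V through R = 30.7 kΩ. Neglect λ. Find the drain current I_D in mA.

I_D = 0.387 mA

With gate tied to drain, V_GS = V_DS ≥ V_GS − V_TN, so the device is in saturation.
KCL at the drain: ½ k_n (V_GS − V_TN)² = (V_DD − V_GS)/R.
Let x = V_GS − 1.4. Then 113 x² + x − 12.2 = 0, giving x = 0.324 V (positive root), so V_GS = 1.72 V.
I_D = (V_DD − V_GS)/R = (13.6 − 1.72) / 30.7 = 0.387 mA.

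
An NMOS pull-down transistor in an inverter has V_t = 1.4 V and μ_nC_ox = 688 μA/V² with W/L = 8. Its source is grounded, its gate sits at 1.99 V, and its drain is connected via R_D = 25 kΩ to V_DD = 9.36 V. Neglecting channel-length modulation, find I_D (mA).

I_D = 0.369 mA

V_GS = V_G = 1.99 V, so V_ov = 1.99 − 1.4 = 0.59 V.
k_n = μ_nC_ox · (W/L) = 5.504 mA/V².
Assume saturation: I_D = ½ k_n V_ov² = 0.5 × 5.504 × 0.59² = 0.958 mA, giving V_DS = V_DD − I_D R_D = 9.36 − 0.958 × 25 = -14.6 V.
But -14.6 V < V_ov = 0.59 V, so the device is actually in triode.
In triode I_D = k_n[V_ov V_DS − ½ V_DS²] and I_D = (V_DD − V_DS)/R_D. Equating: 68.8 V_DS² − 82.18 V_DS + 9.36 = 0, giving V_DS = 0.127 V (the root below V_ov).
I_D = (9.36 − 0.127) / 25 = 0.369 mA.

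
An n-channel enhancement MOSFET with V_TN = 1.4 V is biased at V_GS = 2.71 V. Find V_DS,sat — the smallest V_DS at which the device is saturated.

V_DS,sat = 1.31 V

The boundary between triode and saturation is V_DS = V_GS − V_TN = V_ov.
V_ov = 2.71 − 1.4 = 1.31 V.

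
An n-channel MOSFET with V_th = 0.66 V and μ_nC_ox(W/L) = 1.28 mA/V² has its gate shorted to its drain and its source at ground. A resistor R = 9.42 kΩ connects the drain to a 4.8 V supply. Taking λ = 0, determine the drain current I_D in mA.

I_D = 0.360 mA

With gate tied to drain, V_GS = V_DS ≥ V_GS − V_th, so the device is in saturation.
KCL at the drain: ½ k_n (V_GS − V_th)² = (V_DD − V_GS)/R.
Let x = V_GS − 0.66. Then 6.03 x² + x − 4.14 = 0, giving x = 0.75 V (positive root), so V_GS = 1.41 V.
I_D = (V_DD − V_GS)/R = (4.8 − 1.41) / 9.42 = 0.36 mA.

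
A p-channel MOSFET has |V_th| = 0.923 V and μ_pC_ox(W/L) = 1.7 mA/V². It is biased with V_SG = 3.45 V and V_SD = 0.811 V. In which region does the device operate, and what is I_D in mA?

Triode; I_D = 2.92 mA

V_ov = V_SG − |V_th| = 3.45 − 0.923 = 2.53 V.
Since V_SD = 0.811 V < V_ov = 2.53 V, the device is in the triode region.
I_D = k_p [V_ov · V_SD − ½ V_SD²] = 1.7 × [2.53 × 0.811 − 0.5 × 0.811²] = 2.92 mA.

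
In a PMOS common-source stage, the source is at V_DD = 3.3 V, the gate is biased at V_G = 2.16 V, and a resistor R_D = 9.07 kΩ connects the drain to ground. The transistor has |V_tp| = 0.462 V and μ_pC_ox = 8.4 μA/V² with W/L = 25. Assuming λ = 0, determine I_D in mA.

I_D = 0.0483 mA

V_SG = V_DD − V_G = 3.3 − 2.16 = 1.14 V, so V_ov = 1.14 − 0.462 = 0.678 V.
k_p = μ_pC_ox · (W/L) = 0.21 mA/V².
Assume saturation: I_D = ½ k_p V_ov² = 0.5 × 0.21 × 0.678² = 0.0483 mA, giving V_SD = V_DD − I_D R_D = 3.3 − 0.0483 × 9.07 = 2.86 V.
V_SD = 2.86 V ≥ V_ov = 0.678 V, confirming saturation.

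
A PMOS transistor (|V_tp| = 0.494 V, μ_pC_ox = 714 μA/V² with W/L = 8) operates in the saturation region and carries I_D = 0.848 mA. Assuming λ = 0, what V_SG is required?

k_p = μ_pC_ox · (W/L) = 5.712 mA/V².
In saturation I_D = ½ k_p (V_SG − |V_tp|)², so V_SG − |V_tp| = √(2 I_D / k_p) = √(2 × 0.848 / 5.712) = 0.545 V.
V_SG = 0.494 + 0.545 = 1.04 V.

V_SG = 1.04 V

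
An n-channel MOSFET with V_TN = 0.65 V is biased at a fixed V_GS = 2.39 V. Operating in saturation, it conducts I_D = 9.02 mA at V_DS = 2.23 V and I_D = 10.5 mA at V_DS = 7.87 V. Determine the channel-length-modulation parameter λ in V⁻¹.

With V_GS fixed, I_D ∝ (1 + λ V_DS) in saturation, so I_D2/I_D1 = (1 + λ V_DS2)/(1 + λ V_DS1).
10.5/9.02 = 1.164 = (1 + 7.87 λ)/(1 + 2.23 λ).
Solving: λ (I_D1 V_DS2 − I_D2 V_DS1) = I_D2 − I_D1, so λ = (10.5 − 9.02) / (9.02 × 7.87 − 10.5 × 2.23) = 1.48 / 47.6 = 0.0311 V⁻¹.

λ = 0.0311 V⁻¹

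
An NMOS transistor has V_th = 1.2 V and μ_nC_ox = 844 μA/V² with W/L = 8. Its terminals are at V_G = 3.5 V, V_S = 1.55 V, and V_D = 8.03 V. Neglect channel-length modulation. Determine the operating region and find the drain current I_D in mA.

V_GS = V_G − V_S = 3.5 − 1.55 = 1.95 V; V_DS = V_D − V_S = 8.03 − 1.55 = 6.48 V.
k_n = μ_nC_ox · (W/L) = 6.752 mA/V².
V_ov = V_GS − V_th = 1.95 − 1.2 = 0.75 V.
Since V_DS = 6.48 V ≥ V_ov = 0.75 V, the device is in saturation.
I_D = ½ k_n V_ov² = 0.5 × 6.752 × 0.75² = 1.9 mA.

Saturation; I_D = 1.90 mA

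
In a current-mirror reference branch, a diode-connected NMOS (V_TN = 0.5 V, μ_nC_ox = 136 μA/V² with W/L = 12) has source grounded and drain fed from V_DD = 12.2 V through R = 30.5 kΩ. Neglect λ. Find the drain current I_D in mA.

I_D = 0.362 mA

With gate tied to drain, V_GS = V_DS ≥ V_GS − V_TN, so the device is in saturation.
k_n = μ_nC_ox · (W/L) = 1.632 mA/V².
KCL at the drain: ½ k_n (V_GS − V_TN)² = (V_DD − V_GS)/R.
Let x = V_GS − 0.5. Then 24.9 x² + x − 11.7 = 0, giving x = 0.666 V (positive root), so V_GS = 1.17 V.
I_D = (V_DD − V_GS)/R = (12.2 − 1.17) / 30.5 = 0.362 mA.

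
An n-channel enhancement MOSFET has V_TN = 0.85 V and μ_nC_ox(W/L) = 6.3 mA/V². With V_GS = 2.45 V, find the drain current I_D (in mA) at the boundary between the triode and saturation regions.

I_D = 8.06 mA

At the boundary V_DS = V_ov = V_GS − V_TN = 2.45 − 0.85 = 1.6 V.
I_D = ½ k_n V_ov² = 0.5 × 6.3 × 1.6² = 8.06 mA.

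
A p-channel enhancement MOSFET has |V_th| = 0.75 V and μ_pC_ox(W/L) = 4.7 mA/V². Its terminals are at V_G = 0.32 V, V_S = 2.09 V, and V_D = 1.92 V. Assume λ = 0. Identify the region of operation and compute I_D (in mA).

Triode; I_D = 0.747 mA

V_SG = V_S − V_G = 2.09 − 0.32 = 1.77 V; V_SD = V_S − V_D = 2.09 − 1.92 = 0.17 V.
V_ov = V_SG − |V_th| = 1.77 − 0.75 = 1.02 V.
Since V_SD = 0.17 V < V_ov = 1.02 V, the device is in the triode region.
I_D = k_p [V_ov · V_SD − ½ V_SD²] = 4.7 × [1.02 × 0.17 − 0.5 × 0.17²] = 0.747 mA.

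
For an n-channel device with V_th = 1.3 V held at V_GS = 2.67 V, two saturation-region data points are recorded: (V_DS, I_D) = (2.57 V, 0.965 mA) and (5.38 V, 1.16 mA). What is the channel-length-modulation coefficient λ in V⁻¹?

With V_GS fixed, I_D ∝ (1 + λ V_DS) in saturation, so I_D2/I_D1 = (1 + λ V_DS2)/(1 + λ V_DS1).
1.16/0.965 = 1.202 = (1 + 5.38 λ)/(1 + 2.57 λ).
Solving: λ (I_D1 V_DS2 − I_D2 V_DS1) = I_D2 − I_D1, so λ = (1.16 − 0.965) / (0.965 × 5.38 − 1.16 × 2.57) = 0.195 / 2.21 = 0.0882 V⁻¹.

λ = 0.0882 V⁻¹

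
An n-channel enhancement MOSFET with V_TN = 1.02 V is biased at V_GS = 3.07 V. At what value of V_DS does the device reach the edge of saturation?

V_DS,sat = 2.05 V

The boundary between triode and saturation is V_DS = V_GS − V_TN = V_ov.
V_ov = 3.07 − 1.02 = 2.05 V.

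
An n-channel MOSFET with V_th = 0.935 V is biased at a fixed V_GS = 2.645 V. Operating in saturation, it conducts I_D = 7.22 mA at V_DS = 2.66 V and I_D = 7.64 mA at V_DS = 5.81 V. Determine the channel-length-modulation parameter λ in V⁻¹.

λ = 0.0194 V⁻¹

With V_GS fixed, I_D ∝ (1 + λ V_DS) in saturation, so I_D2/I_D1 = (1 + λ V_DS2)/(1 + λ V_DS1).
7.64/7.22 = 1.058 = (1 + 5.81 λ)/(1 + 2.66 λ).
Solving: λ (I_D1 V_DS2 − I_D2 V_DS1) = I_D2 − I_D1, so λ = (7.64 − 7.22) / (7.22 × 5.81 − 7.64 × 2.66) = 0.42 / 21.6 = 0.0194 V⁻¹.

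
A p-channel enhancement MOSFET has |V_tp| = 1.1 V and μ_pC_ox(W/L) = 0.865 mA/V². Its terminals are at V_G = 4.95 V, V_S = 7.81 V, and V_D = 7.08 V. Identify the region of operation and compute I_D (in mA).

Triode; I_D = 0.881 mA

V_SG = V_S − V_G = 7.81 − 4.95 = 2.86 V; V_SD = V_S − V_D = 7.81 − 7.08 = 0.73 V.
V_ov = V_SG − |V_tp| = 2.86 − 1.1 = 1.76 V.
Since V_SD = 0.73 V < V_ov = 1.76 V, the device is in the triode region.
I_D = k_p [V_ov · V_SD − ½ V_SD²] = 0.865 × [1.76 × 0.73 − 0.5 × 0.73²] = 0.881 mA.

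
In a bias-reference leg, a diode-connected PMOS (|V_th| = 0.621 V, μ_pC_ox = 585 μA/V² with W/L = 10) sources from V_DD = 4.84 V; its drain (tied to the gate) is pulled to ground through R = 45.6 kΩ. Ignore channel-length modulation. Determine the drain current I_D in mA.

I_D = 0.0887 mA

With gate tied to drain, V_SG = V_SD ≥ V_SG − |V_th|, so the device is in saturation.
k_p = μ_pC_ox · (W/L) = 5.85 mA/V².
KCL at the drain: ½ k_p (V_SG − |V_th|)² = (V_DD − V_SG)/R.
Let x = V_SG − 0.621. Then 133 x² + x − 4.219 = 0, giving x = 0.174 V (positive root), so V_SG = 0.795 V.
I_D = (V_DD − V_SG)/R = (4.84 − 0.795) / 45.6 = 0.0887 mA.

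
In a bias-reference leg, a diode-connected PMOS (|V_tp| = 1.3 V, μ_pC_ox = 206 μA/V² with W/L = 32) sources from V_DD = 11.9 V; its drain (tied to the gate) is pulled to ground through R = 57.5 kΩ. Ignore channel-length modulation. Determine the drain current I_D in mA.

With gate tied to drain, V_SG = V_SD ≥ V_SG − |V_tp|, so the device is in saturation.
k_p = μ_pC_ox · (W/L) = 6.592 mA/V².
KCL at the drain: ½ k_p (V_SG − |V_tp|)² = (V_DD − V_SG)/R.
Let x = V_SG − 1.3. Then 190 x² + x − 10.6 = 0, giving x = 0.234 V (positive root), so V_SG = 1.53 V.
I_D = (V_DD − V_SG)/R = (11.9 − 1.53) / 57.5 = 0.18 mA.

I_D = 0.180 mA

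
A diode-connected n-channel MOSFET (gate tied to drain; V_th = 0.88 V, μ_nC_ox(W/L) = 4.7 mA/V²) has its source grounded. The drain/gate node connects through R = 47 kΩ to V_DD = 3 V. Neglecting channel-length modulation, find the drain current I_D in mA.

I_D = 0.0423 mA

With gate tied to drain, V_GS = V_DS ≥ V_GS − V_th, so the device is in saturation.
KCL at the drain: ½ k_n (V_GS − V_th)² = (V_DD − V_GS)/R.
Let x = V_GS − 0.88. Then 110 x² + x − 2.12 = 0, giving x = 0.134 V (positive root), so V_GS = 1.01 V.
I_D = (V_DD − V_GS)/R = (3 − 1.01) / 47 = 0.0423 mA.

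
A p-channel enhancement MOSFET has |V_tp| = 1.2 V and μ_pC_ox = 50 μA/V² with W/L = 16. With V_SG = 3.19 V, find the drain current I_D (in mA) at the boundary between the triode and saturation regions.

I_D = 1.58 mA

At the boundary V_SD = V_ov = V_SG − |V_tp| = 3.19 − 1.2 = 1.99 V.
k_p = μ_pC_ox · (W/L) = 0.8 mA/V².
I_D = ½ k_p V_ov² = 0.5 × 0.8 × 1.99² = 1.58 mA.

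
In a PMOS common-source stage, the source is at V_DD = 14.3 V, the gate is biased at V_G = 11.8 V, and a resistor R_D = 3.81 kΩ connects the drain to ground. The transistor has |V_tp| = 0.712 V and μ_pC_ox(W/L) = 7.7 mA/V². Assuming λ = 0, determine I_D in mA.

I_D = 3.68 mA

V_SG = V_DD − V_G = 14.3 − 11.8 = 2.5 V, so V_ov = 2.5 − 0.712 = 1.79 V.
Assume saturation: I_D = ½ k_p V_ov² = 0.5 × 7.7 × 1.79² = 12.3 mA, giving V_SD = V_DD − I_D R_D = 14.3 − 12.3 × 3.81 = -32.6 V.
But -32.6 V < V_ov = 1.79 V, so the device is actually in triode.
In triode I_D = k_p[V_ov V_SD − ½ V_SD²] and I_D = (V_DD − V_SD)/R_D. Equating: 14.7 V_SD² − 53.45 V_SD + 14.3 = 0, giving V_SD = 0.291 V (the root below V_ov).
I_D = (14.3 − 0.291) / 3.81 = 3.68 mA.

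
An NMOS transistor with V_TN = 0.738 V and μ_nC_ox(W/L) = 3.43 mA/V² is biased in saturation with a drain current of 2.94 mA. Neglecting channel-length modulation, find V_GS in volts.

In saturation I_D = ½ k_n (V_GS − V_TN)², so V_GS − V_TN = √(2 I_D / k_n) = √(2 × 2.94 / 3.43) = 1.31 V.
V_GS = 0.738 + 1.31 = 2.05 V.

V_GS = 2.05 V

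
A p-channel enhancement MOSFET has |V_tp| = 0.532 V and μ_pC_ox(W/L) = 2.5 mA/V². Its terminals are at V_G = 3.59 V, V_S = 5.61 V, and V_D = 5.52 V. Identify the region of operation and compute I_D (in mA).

Triode; I_D = 0.325 mA

V_SG = V_S − V_G = 5.61 − 3.59 = 2.02 V; V_SD = V_S − V_D = 5.61 − 5.52 = 0.09 V.
V_ov = V_SG − |V_tp| = 2.02 − 0.532 = 1.49 V.
Since V_SD = 0.09 V < V_ov = 1.49 V, the device is in the triode region.
I_D = k_p [V_ov · V_SD − ½ V_SD²] = 2.5 × [1.49 × 0.09 − 0.5 × 0.09²] = 0.325 mA.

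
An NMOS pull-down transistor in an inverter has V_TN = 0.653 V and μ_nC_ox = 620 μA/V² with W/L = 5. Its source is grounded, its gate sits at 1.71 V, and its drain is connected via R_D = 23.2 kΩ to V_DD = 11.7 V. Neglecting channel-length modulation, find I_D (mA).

V_GS = V_G = 1.71 V, so V_ov = 1.71 − 0.653 = 1.06 V.
k_n = μ_nC_ox · (W/L) = 3.1 mA/V².
Assume saturation: I_D = ½ k_n V_ov² = 0.5 × 3.1 × 1.06² = 1.73 mA, giving V_DS = V_DD − I_D R_D = 11.7 − 1.73 × 23.2 = -28.5 V.
But -28.5 V < V_ov = 1.06 V, so the device is actually in triode.
In triode I_D = k_n[V_ov V_DS − ½ V_DS²] and I_D = (V_DD − V_DS)/R_D. Equating: 36 V_DS² − 77.02 V_DS + 11.7 = 0, giving V_DS = 0.165 V (the root below V_ov).
I_D = (11.7 − 0.165) / 23.2 = 0.497 mA.

I_D = 0.497 mA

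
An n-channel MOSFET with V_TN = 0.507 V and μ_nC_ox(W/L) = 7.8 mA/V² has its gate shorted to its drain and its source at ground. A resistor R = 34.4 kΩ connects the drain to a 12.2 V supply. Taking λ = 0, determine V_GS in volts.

V_GS = 0.799 V

With gate tied to drain, V_GS = V_DS ≥ V_GS − V_TN, so the device is in saturation.
KCL at the drain: ½ k_n (V_GS − V_TN)² = (V_DD − V_GS)/R.
Let x = V_GS − 0.507. Then 134 x² + x − 11.69 = 0, giving x = 0.292 V (positive root), so V_GS = 0.799 V.
I_D = (V_DD − V_GS)/R = (12.2 − 0.799) / 34.4 = 0.331 mA.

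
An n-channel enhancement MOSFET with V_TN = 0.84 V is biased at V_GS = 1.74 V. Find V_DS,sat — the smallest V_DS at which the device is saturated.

The boundary between triode and saturation is V_DS = V_GS − V_TN = V_ov.
V_ov = 1.74 − 0.84 = 0.9 V.

V_DS,sat = 0.900 V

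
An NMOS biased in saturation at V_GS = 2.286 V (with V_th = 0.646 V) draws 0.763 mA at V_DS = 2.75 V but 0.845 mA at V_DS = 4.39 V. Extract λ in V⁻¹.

λ = 0.0799 V⁻¹

With V_GS fixed, I_D ∝ (1 + λ V_DS) in saturation, so I_D2/I_D1 = (1 + λ V_DS2)/(1 + λ V_DS1).
0.845/0.763 = 1.107 = (1 + 4.39 λ)/(1 + 2.75 λ).
Solving: λ (I_D1 V_DS2 − I_D2 V_DS1) = I_D2 − I_D1, so λ = (0.845 − 0.763) / (0.763 × 4.39 − 0.845 × 2.75) = 0.082 / 1.03 = 0.0799 V⁻¹.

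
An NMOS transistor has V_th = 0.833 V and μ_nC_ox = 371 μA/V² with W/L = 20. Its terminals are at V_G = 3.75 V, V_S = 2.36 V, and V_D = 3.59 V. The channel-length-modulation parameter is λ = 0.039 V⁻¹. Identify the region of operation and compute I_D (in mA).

Saturation; I_D = 1.21 mA

V_GS = V_G − V_S = 3.75 − 2.36 = 1.39 V; V_DS = V_D − V_S = 3.59 − 2.36 = 1.23 V.
k_n = μ_nC_ox · (W/L) = 7.42 mA/V².
V_ov = V_GS − V_th = 1.39 − 0.833 = 0.557 V.
Since V_DS = 1.23 V ≥ V_ov = 0.557 V, the device is in saturation.
I_D = ½ k_n V_ov² (1 + λ V_DS) = 0.5 × 7.42 × 0.557² × (1 + 0.039 × 1.23) = 1.21 mA.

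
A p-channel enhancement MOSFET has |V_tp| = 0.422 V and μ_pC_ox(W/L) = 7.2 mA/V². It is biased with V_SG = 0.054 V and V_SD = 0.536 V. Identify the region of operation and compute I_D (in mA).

Cutoff; I_D = 0 mA

V_SG = 0.054 V < |V_tp| = 0.422 V, so the transistor is in cutoff.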